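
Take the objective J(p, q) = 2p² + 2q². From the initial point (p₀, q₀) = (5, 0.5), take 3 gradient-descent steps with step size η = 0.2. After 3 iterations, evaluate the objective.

0.003232

∇J = (4p, 4q)
(p₁, q₁) = (5, 0.5) − 0.2·(20, 2) = (1, 0.1)
(p₂, q₂) = (1, 0.1) − 0.2·(4, 0.4) = (0.2, 0.02)
(p₃, q₃) = (0.2, 0.02) − 0.2·(0.8, 0.08) = (0.04, 0.004)
J(0.04, 0.004) = 0.003232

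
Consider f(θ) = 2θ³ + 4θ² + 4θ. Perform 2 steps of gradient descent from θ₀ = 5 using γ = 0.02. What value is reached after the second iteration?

0.710272

f′(θ) = 6θ² + 8θ + 4
θ₁ = 5 − 0.02·194 = 1.12
θ₂ = 1.12 − 0.02·20.4864 = 0.710272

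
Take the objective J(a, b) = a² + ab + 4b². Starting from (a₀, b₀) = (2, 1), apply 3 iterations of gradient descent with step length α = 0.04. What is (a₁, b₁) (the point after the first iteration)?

(1.8, 0.6)

∇J = (2a + b, a + 8b)
(a₁, b₁) = (2, 1) − 0.04·(5, 10) = (1.8, 0.6)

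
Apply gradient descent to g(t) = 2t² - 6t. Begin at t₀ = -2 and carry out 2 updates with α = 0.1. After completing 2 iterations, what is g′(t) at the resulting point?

g′(t) = 4t - 6
Step 1: g′(-2) = -14; t₁ = -2 − 0.1·(-14) = -0.6
Step 2: g′(-0.6) = -8.4; t₂ = -0.6 − 0.1·(-8.4) = 0.24
g′(t) at (0.24) = -5.04

-5.04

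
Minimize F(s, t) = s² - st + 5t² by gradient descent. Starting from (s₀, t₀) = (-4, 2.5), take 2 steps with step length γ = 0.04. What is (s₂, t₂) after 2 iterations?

(-3.24, 0.6608)

∇F = (2s - t, -s + 10t)
Step 1: at (-4, 2.5), ∇F = (-10.5, 29) → (-4, 2.5) − 0.04·(-10.5, 29) = (-3.58, 1.34)
Step 2: at (-3.58, 1.34), ∇F = (-8.5, 16.98) → (-3.58, 1.34) − 0.04·(-8.5, 16.98) = (-3.24, 0.6608)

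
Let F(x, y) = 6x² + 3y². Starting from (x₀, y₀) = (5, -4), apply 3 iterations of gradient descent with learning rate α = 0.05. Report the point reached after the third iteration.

∇F = (12x, 6y)
(x₁, y₁) = (5, -4) − 0.05·(60, -24) = (2, -2.8)
(x₂, y₂) = (2, -2.8) − 0.05·(24, -16.8) = (0.8, -1.96)
(x₃, y₃) = (0.8, -1.96) − 0.05·(9.6, -11.76) = (0.32, -1.372)

(0.32, -1.372)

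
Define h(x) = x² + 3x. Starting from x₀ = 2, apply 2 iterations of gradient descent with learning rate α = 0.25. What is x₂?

h′(x) = 2x + 3
Step 1: h′(2) = 7; x₁ = 2 − 0.25·7 = 0.25
Step 2: h′(0.25) = 3.5; x₂ = 0.25 − 0.25·3.5 = -0.625

-0.625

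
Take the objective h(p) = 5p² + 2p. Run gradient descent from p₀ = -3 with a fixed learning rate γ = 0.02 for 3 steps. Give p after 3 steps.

-1.6336

h′(p) = 10p + 2
p₁ = -3 − 0.02·(-28) = -2.44
p₂ = -2.44 − 0.02·(-22.4) = -1.992
p₃ = -1.992 − 0.02·(-17.92) = -1.6336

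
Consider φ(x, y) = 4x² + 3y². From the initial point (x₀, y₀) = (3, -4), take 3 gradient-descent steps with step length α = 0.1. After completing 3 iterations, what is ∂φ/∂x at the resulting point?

∇φ = (8x, 6y)
Step 1: at (3, -4), ∇φ = (24, -24) → (3, -4) − 0.1·(24, -24) = (0.6, -1.6)
Step 2: at (0.6, -1.6), ∇φ = (4.8, -9.6) → (0.6, -1.6) − 0.1·(4.8, -9.6) = (0.12, -0.64)
Step 3: at (0.12, -0.64), ∇φ = (0.96, -3.84) → (0.12, -0.64) − 0.1·(0.96, -3.84) = (0.024, -0.256)
∂φ/∂x at (0.024, -0.256) = 0.192

0.192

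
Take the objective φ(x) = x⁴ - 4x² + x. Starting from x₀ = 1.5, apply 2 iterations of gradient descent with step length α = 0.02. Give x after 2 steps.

1.41811

φ′(x) = 4x³ - 8x + 1
Step 1: φ′(1.5) = 2.5; x₁ = 1.5 − 0.02·2.5 = 1.45
Step 2: φ′(1.45) = 1.5945; x₂ = 1.45 − 0.02·1.5945 = 1.41811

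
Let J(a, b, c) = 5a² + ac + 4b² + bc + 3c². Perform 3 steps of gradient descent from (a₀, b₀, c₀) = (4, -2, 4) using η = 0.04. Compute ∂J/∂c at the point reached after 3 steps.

9.88352

∇J = (10a + c, 8b + c, a + b + 6c)
(a₁, b₁, c₁) = (4, -2, 4) − 0.04·(44, -12, 26) = (2.24, -1.52, 2.96)
(a₂, b₂, c₂) = (2.24, -1.52, 2.96) − 0.04·(25.36, -9.2, 18.48) = (1.2256, -1.152, 2.2208)
(a₃, b₃, c₃) = (1.2256, -1.152, 2.2208) − 0.04·(14.4768, -6.9952, 13.3984) = (0.646528, -0.872192, 1.684864)
∂J/∂c at (0.646528, -0.872192, 1.684864) = 9.88352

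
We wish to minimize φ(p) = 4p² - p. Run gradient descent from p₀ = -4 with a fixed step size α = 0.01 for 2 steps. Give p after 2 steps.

φ′(p) = 8p - 1
Step 1: φ′(-4) = -33; p₁ = -4 − 0.01·(-33) = -3.67
Step 2: φ′(-3.67) = -30.36; p₂ = -3.67 − 0.01·(-30.36) = -3.3664

-3.3664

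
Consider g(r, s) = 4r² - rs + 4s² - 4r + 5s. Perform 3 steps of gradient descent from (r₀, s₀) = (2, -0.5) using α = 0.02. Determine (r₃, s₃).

(1.364572, -0.46248)

∇g = (8r - s - 4, -r + 8s + 5)
(r₁, s₁) = (2, -0.5) − 0.02·(12.5, -1) = (1.75, -0.48)
(r₂, s₂) = (1.75, -0.48) − 0.02·(10.48, -0.59) = (1.5404, -0.4682)
(r₃, s₃) = (1.5404, -0.4682) − 0.02·(8.7914, -0.286) = (1.364572, -0.46248)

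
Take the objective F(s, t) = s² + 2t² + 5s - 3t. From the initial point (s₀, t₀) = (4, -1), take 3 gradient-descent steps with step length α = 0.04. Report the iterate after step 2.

(3.0016, -0.4848)

∇F = (2s + 5, 4t - 3)
Step 1: at (4, -1), ∇F = (13, -7) → (4, -1) − 0.04·(13, -7) = (3.48, -0.72)
Step 2: at (3.48, -0.72), ∇F = (11.96, -5.88) → (3.48, -0.72) − 0.04·(11.96, -5.88) = (3.0016, -0.4848)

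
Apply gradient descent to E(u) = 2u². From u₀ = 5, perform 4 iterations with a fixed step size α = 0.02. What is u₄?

3.5819648

E′(u) = 4u
u₁ = 5 − 0.02·20 = 4.6
u₂ = 4.6 − 0.02·18.4 = 4.232
u₃ = 4.232 − 0.02·16.928 = 3.89344
u₄ = 3.89344 − 0.02·15.57376 = 3.5819648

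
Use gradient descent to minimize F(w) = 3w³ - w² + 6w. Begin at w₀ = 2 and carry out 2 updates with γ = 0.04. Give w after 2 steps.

0.195456

F′(w) = 9w² - 2w + 6
Step 1: F′(2) = 38; w₁ = 2 − 0.04·38 = 0.48
Step 2: F′(0.48) = 7.1136; w₂ = 0.48 − 0.04·7.1136 = 0.195456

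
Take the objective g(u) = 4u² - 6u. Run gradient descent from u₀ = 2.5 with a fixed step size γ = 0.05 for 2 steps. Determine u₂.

1.38

g′(u) = 8u - 6
u₁ = 2.5 − 0.05·14 = 1.8
u₂ = 1.8 − 0.05·8.4 = 1.38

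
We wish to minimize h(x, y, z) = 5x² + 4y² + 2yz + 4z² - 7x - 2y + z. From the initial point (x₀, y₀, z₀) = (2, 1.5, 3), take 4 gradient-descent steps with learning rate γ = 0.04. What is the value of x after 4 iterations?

∇h = (10x - 7, 8y + 2z - 2, 2y + 8z + 1)
Step 1: at (2, 1.5, 3), ∇h = (13, 16, 28) → (2, 1.5, 3) − 0.04·(13, 16, 28) = (1.48, 0.86, 1.88)
Step 2: at (1.48, 0.86, 1.88), ∇h = (7.8, 8.64, 17.76) → (1.48, 0.86, 1.88) − 0.04·(7.8, 8.64, 17.76) = (1.168, 0.5144, 1.1696)
Step 3: at (1.168, 0.5144, 1.1696), ∇h = (4.68, 4.4544, 11.3856) → (1.168, 0.5144, 1.1696) − 0.04·(4.68, 4.4544, 11.3856) = (0.9808, 0.336224, 0.714176)
Step 4: at (0.9808, 0.336224, 0.714176), ∇h = (2.808, 2.118144, 7.385856) → (0.9808, 0.336224, 0.714176) − 0.04·(2.808, 2.118144, 7.385856) = (0.86848, 0.25149824, 0.41874176)
x = 0.86848

0.86848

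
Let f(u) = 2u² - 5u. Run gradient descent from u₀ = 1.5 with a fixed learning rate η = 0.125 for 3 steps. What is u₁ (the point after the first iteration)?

f′(u) = 4u - 5
u₁ = 1.5 − 0.125·1 = 1.375

1.375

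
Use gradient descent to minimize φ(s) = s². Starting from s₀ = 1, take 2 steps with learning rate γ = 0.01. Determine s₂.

0.9604

φ′(s) = 2s
s₁ = 1 − 0.01·2 = 0.98
s₂ = 0.98 − 0.01·1.96 = 0.9604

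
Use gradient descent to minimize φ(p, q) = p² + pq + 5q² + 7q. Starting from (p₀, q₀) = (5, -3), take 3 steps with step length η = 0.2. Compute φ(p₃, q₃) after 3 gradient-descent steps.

15.28096

∇φ = (2p + q, p + 10q + 7)
Step 1: at (5, -3), ∇φ = (7, -18) → (5, -3) − 0.2·(7, -18) = (3.6, 0.6)
Step 2: at (3.6, 0.6), ∇φ = (7.8, 16.6) → (3.6, 0.6) − 0.2·(7.8, 16.6) = (2.04, -2.72)
Step 3: at (2.04, -2.72), ∇φ = (1.36, -18.16) → (2.04, -2.72) − 0.2·(1.36, -18.16) = (1.768, 0.912)
φ(1.768, 0.912) = 15.28096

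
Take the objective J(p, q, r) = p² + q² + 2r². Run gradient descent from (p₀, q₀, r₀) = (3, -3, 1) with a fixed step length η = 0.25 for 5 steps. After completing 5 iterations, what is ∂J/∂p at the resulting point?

∇J = (2p, 2q, 4r)
(p₁, q₁, r₁) = (3, -3, 1) − 0.25·(6, -6, 4) = (1.5, -1.5, 0)
(p₂, q₂, r₂) = (1.5, -1.5, 0) − 0.25·(3, -3, 0) = (0.75, -0.75, 0)
(p₃, q₃, r₃) = (0.75, -0.75, 0) − 0.25·(1.5, -1.5, 0) = (0.375, -0.375, 0)
(p₄, q₄, r₄) = (0.375, -0.375, 0) − 0.25·(0.75, -0.75, 0) = (0.1875, -0.1875, 0)
(p₅, q₅, r₅) = (0.1875, -0.1875, 0) − 0.25·(0.375, -0.375, 0) = (0.09375, -0.09375, 0)
∂J/∂p at (0.09375, -0.09375, 0) = 0.1875

0.1875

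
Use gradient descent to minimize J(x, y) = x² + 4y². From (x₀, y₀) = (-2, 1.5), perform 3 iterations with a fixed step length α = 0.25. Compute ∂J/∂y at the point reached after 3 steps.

∇J = (2x, 8y)
Step 1: at (-2, 1.5), ∇J = (-4, 12) → (-2, 1.5) − 0.25·(-4, 12) = (-1, -1.5)
Step 2: at (-1, -1.5), ∇J = (-2, -12) → (-1, -1.5) − 0.25·(-2, -12) = (-0.5, 1.5)
Step 3: at (-0.5, 1.5), ∇J = (-1, 12) → (-0.5, 1.5) − 0.25·(-1, 12) = (-0.25, -1.5)
∂J/∂y at (-0.25, -1.5) = -12

-12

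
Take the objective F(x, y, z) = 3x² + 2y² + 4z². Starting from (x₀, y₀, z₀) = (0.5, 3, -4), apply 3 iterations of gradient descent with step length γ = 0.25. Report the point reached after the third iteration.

(-0.0625, 0, 4)

∇F = (6x, 4y, 8z)
(x₁, y₁, z₁) = (0.5, 3, -4) − 0.25·(3, 12, -32) = (-0.25, 0, 4)
(x₂, y₂, z₂) = (-0.25, 0, 4) − 0.25·(-1.5, 0, 32) = (0.125, 0, -4)
(x₃, y₃, z₃) = (0.125, 0, -4) − 0.25·(0.75, 0, -32) = (-0.0625, 0, 4)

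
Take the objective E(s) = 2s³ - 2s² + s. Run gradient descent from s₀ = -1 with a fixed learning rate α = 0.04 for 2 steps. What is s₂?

E′(s) = 6s² - 4s + 1
s₁ = -1 − 0.04·11 = -1.44
s₂ = -1.44 − 0.04·19.2016 = -2.208064

-2.208064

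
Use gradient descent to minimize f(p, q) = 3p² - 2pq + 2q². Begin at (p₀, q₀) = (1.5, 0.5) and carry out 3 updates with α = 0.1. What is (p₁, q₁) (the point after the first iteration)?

∇f = (6p - 2q, -2p + 4q)
Step 1: at (1.5, 0.5), ∇f = (8, -1) → (1.5, 0.5) − 0.1·(8, -1) = (0.7, 0.6)

(0.7, 0.6)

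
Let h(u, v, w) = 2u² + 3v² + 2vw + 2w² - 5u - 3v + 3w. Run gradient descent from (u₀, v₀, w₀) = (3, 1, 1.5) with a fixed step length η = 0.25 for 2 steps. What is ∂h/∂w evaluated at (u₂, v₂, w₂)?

∇h = (4u - 5, 6v + 2w - 3, 2v + 4w + 3)
Step 1: at (3, 1, 1.5), ∇h = (7, 6, 11) → (3, 1, 1.5) − 0.25·(7, 6, 11) = (1.25, -0.5, -1.25)
Step 2: at (1.25, -0.5, -1.25), ∇h = (0, -8.5, -3) → (1.25, -0.5, -1.25) − 0.25·(0, -8.5, -3) = (1.25, 1.625, -0.5)
∂h/∂w at (1.25, 1.625, -0.5) = 4.25

4.25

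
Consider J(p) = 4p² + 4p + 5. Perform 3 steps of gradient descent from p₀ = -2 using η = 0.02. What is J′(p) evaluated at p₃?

J′(p) = 8p + 4
Step 1: J′(-2) = -12; p₁ = -2 − 0.02·(-12) = -1.76
Step 2: J′(-1.76) = -10.08; p₂ = -1.76 − 0.02·(-10.08) = -1.5584
Step 3: J′(-1.5584) = -8.4672; p₃ = -1.5584 − 0.02·(-8.4672) = -1.389056
J′(p) at (-1.389056) = -7.112448

-7.112448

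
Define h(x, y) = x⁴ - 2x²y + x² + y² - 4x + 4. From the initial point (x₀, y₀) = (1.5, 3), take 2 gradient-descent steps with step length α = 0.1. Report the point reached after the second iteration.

∇h = (4x³ - 4xy + 2x - 4, -2x² + 2y)
Step 1: at (1.5, 3), ∇h = (-5.5, 1.5) → (1.5, 3) − 0.1·(-5.5, 1.5) = (2.05, 2.85)
Step 2: at (2.05, 2.85), ∇h = (11.1905, -2.705) → (2.05, 2.85) − 0.1·(11.1905, -2.705) = (0.93095, 3.1205)

(0.93095, 3.1205)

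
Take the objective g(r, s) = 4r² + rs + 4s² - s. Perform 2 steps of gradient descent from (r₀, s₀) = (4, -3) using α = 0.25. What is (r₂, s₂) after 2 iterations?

∇g = (8r + s, r + 8s - 1)
(r₁, s₁) = (4, -3) − 0.25·(29, -21) = (-3.25, 2.25)
(r₂, s₂) = (-3.25, 2.25) − 0.25·(-23.75, 13.75) = (2.6875, -1.1875)

(2.6875, -1.1875)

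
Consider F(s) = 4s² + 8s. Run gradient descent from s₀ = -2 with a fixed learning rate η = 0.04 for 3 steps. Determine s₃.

F′(s) = 8s + 8
s₁ = -2 − 0.04·(-8) = -1.68
s₂ = -1.68 − 0.04·(-5.44) = -1.4624
s₃ = -1.4624 − 0.04·(-3.6992) = -1.314432

-1.314432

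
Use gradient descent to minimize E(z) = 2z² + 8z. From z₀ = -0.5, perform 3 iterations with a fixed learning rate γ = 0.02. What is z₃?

-0.831968

E′(z) = 4z + 8
Step 1: E′(-0.5) = 6; z₁ = -0.5 − 0.02·6 = -0.62
Step 2: E′(-0.62) = 5.52; z₂ = -0.62 − 0.02·5.52 = -0.7304
Step 3: E′(-0.7304) = 5.0784; z₃ = -0.7304 − 0.02·5.0784 = -0.831968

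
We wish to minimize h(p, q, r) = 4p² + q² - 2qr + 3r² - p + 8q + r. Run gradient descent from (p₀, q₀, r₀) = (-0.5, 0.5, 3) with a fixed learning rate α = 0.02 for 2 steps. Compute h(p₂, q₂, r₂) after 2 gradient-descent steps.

∇h = (8p - 1, 2q - 2r + 8, -2q + 6r + 1)
Step 1: at (-0.5, 0.5, 3), ∇h = (-5, 3, 18) → (-0.5, 0.5, 3) − 0.02·(-5, 3, 18) = (-0.4, 0.44, 2.64)
Step 2: at (-0.4, 0.44, 2.64), ∇h = (-4.2, 3.6, 15.96) → (-0.4, 0.44, 2.64) − 0.02·(-4.2, 3.6, 15.96) = (-0.316, 0.368, 2.3208)
h(-0.316, 0.368, 2.3208) = 20.56587712

20.56587712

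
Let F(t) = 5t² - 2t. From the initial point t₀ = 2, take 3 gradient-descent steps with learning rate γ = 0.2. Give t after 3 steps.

F′(t) = 10t - 2
Step 1: F′(2) = 18; t₁ = 2 − 0.2·18 = -1.6
Step 2: F′(-1.6) = -18; t₂ = -1.6 − 0.2·(-18) = 2
Step 3: F′(2) = 18; t₃ = 2 − 0.2·18 = -1.6

-1.6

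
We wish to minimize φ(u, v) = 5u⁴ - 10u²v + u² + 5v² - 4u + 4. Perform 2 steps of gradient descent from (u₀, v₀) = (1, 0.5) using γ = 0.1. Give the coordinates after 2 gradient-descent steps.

(0.944, 0.04)

∇φ = (20u³ - 20uv + 2u - 4, -10u² + 10v)
Step 1: at (1, 0.5), ∇φ = (8, -5) → (1, 0.5) − 0.1·(8, -5) = (0.2, 1)
Step 2: at (0.2, 1), ∇φ = (-7.44, 9.6) → (0.2, 1) − 0.1·(-7.44, 9.6) = (0.944, 0.04)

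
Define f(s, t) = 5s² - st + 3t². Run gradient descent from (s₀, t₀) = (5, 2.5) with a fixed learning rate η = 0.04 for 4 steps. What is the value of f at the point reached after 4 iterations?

∇f = (10s - t, -s + 6t)
(s₁, t₁) = (5, 2.5) − 0.04·(47.5, 10) = (3.1, 2.1)
(s₂, t₂) = (3.1, 2.1) − 0.04·(28.9, 9.5) = (1.944, 1.72)
(s₃, t₃) = (1.944, 1.72) − 0.04·(17.72, 8.376) = (1.2352, 1.38496)
(s₄, t₄) = (1.2352, 1.38496) − 0.04·(10.96704, 7.07456) = (0.7965184, 1.1019776)
f(0.7965184, 1.1019776) = 5.93752626561024

5.93752626561024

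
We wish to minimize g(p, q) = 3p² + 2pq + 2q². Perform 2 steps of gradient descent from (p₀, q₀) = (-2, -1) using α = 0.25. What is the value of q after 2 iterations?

-0.75

∇g = (6p + 2q, 2p + 4q)
Step 1: at (-2, -1), ∇g = (-14, -8) → (-2, -1) − 0.25·(-14, -8) = (1.5, 1)
Step 2: at (1.5, 1), ∇g = (11, 7) → (1.5, 1) − 0.25·(11, 7) = (-1.25, -0.75)
q = -0.75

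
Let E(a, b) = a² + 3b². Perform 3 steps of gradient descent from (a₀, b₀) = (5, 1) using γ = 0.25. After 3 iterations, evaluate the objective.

0.4375

∇E = (2a, 6b)
(a₁, b₁) = (5, 1) − 0.25·(10, 6) = (2.5, -0.5)
(a₂, b₂) = (2.5, -0.5) − 0.25·(5, -3) = (1.25, 0.25)
(a₃, b₃) = (1.25, 0.25) − 0.25·(2.5, 1.5) = (0.625, -0.125)
E(0.625, -0.125) = 0.4375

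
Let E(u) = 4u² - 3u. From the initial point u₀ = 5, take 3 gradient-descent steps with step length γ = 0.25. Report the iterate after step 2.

E′(u) = 8u - 3
Step 1: E′(5) = 37; u₁ = 5 − 0.25·37 = -4.25
Step 2: E′(-4.25) = -37; u₂ = -4.25 − 0.25·(-37) = 5

5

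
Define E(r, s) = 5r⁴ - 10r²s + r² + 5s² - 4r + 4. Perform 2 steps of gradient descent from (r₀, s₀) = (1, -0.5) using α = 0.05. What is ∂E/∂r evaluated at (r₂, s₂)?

-3.73899072

∇E = (20r³ - 20rs + 2r - 4, -10r² + 10s)
Step 1: at (1, -0.5), ∇E = (28, -15) → (1, -0.5) − 0.05·(28, -15) = (-0.4, 0.25)
Step 2: at (-0.4, 0.25), ∇E = (-4.08, 0.9) → (-0.4, 0.25) − 0.05·(-4.08, 0.9) = (-0.196, 0.205)
∂E/∂r at (-0.196, 0.205) = -3.73899072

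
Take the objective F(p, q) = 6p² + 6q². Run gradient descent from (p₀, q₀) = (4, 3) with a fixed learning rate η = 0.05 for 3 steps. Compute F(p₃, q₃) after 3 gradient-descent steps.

∇F = (12p, 12q)
(p₁, q₁) = (4, 3) − 0.05·(48, 36) = (1.6, 1.2)
(p₂, q₂) = (1.6, 1.2) − 0.05·(19.2, 14.4) = (0.64, 0.48)
(p₃, q₃) = (0.64, 0.48) − 0.05·(7.68, 5.76) = (0.256, 0.192)
F(0.256, 0.192) = 0.6144

0.6144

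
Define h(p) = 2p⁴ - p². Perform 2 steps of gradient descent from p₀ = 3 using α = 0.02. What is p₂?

h′(p) = 8p³ - 2p
Step 1: h′(3) = 210; p₁ = 3 − 0.02·210 = -1.2
Step 2: h′(-1.2) = -11.424; p₂ = -1.2 − 0.02·(-11.424) = -0.97152

-0.97152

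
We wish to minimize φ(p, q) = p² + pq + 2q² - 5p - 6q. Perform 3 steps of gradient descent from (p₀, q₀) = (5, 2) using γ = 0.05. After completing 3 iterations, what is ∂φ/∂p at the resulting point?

∇φ = (2p + q - 5, p + 4q - 6)
(p₁, q₁) = (5, 2) − 0.05·(7, 7) = (4.65, 1.65)
(p₂, q₂) = (4.65, 1.65) − 0.05·(5.95, 5.25) = (4.3525, 1.3875)
(p₃, q₃) = (4.3525, 1.3875) − 0.05·(5.0925, 3.9025) = (4.097875, 1.192375)
∂φ/∂p at (4.097875, 1.192375) = 4.388125

4.388125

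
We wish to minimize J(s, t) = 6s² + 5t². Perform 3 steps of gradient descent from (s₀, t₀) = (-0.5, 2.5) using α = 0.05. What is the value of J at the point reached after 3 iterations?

∇J = (12s, 10t)
Step 1: at (-0.5, 2.5), ∇J = (-6, 25) → (-0.5, 2.5) − 0.05·(-6, 25) = (-0.2, 1.25)
Step 2: at (-0.2, 1.25), ∇J = (-2.4, 12.5) → (-0.2, 1.25) − 0.05·(-2.4, 12.5) = (-0.08, 0.625)
Step 3: at (-0.08, 0.625), ∇J = (-0.96, 6.25) → (-0.08, 0.625) − 0.05·(-0.96, 6.25) = (-0.032, 0.3125)
J(-0.032, 0.3125) = 0.49442525

0.49442525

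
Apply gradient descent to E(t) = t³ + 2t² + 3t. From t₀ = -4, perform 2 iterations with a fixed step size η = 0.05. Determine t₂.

E′(t) = 3t² + 4t + 3
Step 1: E′(-4) = 35; t₁ = -4 − 0.05·35 = -5.75
Step 2: E′(-5.75) = 79.1875; t₂ = -5.75 − 0.05·79.1875 = -9.709375

-9.709375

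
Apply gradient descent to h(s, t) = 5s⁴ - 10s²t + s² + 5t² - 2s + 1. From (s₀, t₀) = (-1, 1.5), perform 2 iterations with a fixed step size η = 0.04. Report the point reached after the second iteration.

(-0.8251008, 1.39504)

∇h = (20s³ - 20st + 2s - 2, -10s² + 10t)
(s₁, t₁) = (-1, 1.5) − 0.04·(6, 5) = (-1.24, 1.3)
(s₂, t₂) = (-1.24, 1.3) − 0.04·(-10.37248, -2.376) = (-0.8251008, 1.39504)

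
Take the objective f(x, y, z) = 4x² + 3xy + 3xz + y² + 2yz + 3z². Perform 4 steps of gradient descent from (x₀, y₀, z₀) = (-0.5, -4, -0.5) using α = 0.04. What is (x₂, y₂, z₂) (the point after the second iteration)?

(0.5656, -3.3176, 0.2624)

∇f = (8x + 3y + 3z, 3x + 2y + 2z, 3x + 2y + 6z)
Step 1: at (-0.5, -4, -0.5), ∇f = (-17.5, -10.5, -12.5) → (-0.5, -4, -0.5) − 0.04·(-17.5, -10.5, -12.5) = (0.2, -3.58, 0)
Step 2: at (0.2, -3.58, 0), ∇f = (-9.14, -6.56, -6.56) → (0.2, -3.58, 0) − 0.04·(-9.14, -6.56, -6.56) = (0.5656, -3.3176, 0.2624)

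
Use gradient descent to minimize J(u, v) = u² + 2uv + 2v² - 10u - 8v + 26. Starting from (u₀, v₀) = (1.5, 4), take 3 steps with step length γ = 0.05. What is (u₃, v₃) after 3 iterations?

(1.5125, 2.666)

∇J = (2u + 2v - 10, 2u + 4v - 8)
Step 1: at (1.5, 4), ∇J = (1, 11) → (1.5, 4) − 0.05·(1, 11) = (1.45, 3.45)
Step 2: at (1.45, 3.45), ∇J = (-0.2, 8.7) → (1.45, 3.45) − 0.05·(-0.2, 8.7) = (1.46, 3.015)
Step 3: at (1.46, 3.015), ∇J = (-1.05, 6.98) → (1.46, 3.015) − 0.05·(-1.05, 6.98) = (1.5125, 2.666)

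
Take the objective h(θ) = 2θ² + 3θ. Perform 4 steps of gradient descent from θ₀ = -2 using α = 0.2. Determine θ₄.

-0.752

h′(θ) = 4θ + 3
Step 1: h′(-2) = -5; θ₁ = -2 − 0.2·(-5) = -1
Step 2: h′(-1) = -1; θ₂ = -1 − 0.2·(-1) = -0.8
Step 3: h′(-0.8) = -0.2; θ₃ = -0.8 − 0.2·(-0.2) = -0.76
Step 4: h′(-0.76) = -0.04; θ₄ = -0.76 − 0.2·(-0.04) = -0.752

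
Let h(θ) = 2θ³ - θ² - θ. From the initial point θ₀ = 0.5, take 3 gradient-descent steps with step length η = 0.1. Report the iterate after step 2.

h′(θ) = 6θ² - 2θ - 1
θ₁ = 0.5 − 0.1·(-0.5) = 0.55
θ₂ = 0.55 − 0.1·(-0.285) = 0.5785

0.5785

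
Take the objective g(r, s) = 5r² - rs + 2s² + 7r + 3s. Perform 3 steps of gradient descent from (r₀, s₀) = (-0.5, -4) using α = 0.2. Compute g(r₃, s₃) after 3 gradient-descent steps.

-0.459776

∇g = (10r - s + 7, -r + 4s + 3)
Step 1: at (-0.5, -4), ∇g = (6, -12.5) → (-0.5, -4) − 0.2·(6, -12.5) = (-1.7, -1.5)
Step 2: at (-1.7, -1.5), ∇g = (-8.5, -1.3) → (-1.7, -1.5) − 0.2·(-8.5, -1.3) = (0, -1.24)
Step 3: at (0, -1.24), ∇g = (8.24, -1.96) → (0, -1.24) − 0.2·(8.24, -1.96) = (-1.648, -0.848)
g(-1.648, -0.848) = -0.459776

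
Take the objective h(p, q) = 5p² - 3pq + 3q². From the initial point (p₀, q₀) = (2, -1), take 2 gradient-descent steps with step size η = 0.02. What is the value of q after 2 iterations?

-0.5764

∇h = (10p - 3q, -3p + 6q)
(p₁, q₁) = (2, -1) − 0.02·(23, -12) = (1.54, -0.76)
(p₂, q₂) = (1.54, -0.76) − 0.02·(17.68, -9.18) = (1.1864, -0.5764)
q = -0.5764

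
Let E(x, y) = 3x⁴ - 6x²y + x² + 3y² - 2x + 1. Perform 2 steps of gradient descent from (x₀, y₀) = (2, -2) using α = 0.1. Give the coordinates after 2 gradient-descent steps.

∇E = (12x³ - 12xy + 2x - 2, -6x² + 6y)
Step 1: at (2, -2), ∇E = (146, -36) → (2, -2) − 0.1·(146, -36) = (-12.6, 1.6)
Step 2: at (-12.6, 1.6), ∇E = (-23789.792, -942.96) → (-12.6, 1.6) − 0.1·(-23789.792, -942.96) = (2366.3792, 95.896)

(2366.3792, 95.896)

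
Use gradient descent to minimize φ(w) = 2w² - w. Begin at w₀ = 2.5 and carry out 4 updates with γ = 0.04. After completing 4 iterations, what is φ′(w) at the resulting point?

4.48084224

φ′(w) = 4w - 1
w₁ = 2.5 − 0.04·9 = 2.14
w₂ = 2.14 − 0.04·7.56 = 1.8376
w₃ = 1.8376 − 0.04·6.3504 = 1.583584
w₄ = 1.583584 − 0.04·5.334336 = 1.37021056
φ′(w) at (1.37021056) = 4.48084224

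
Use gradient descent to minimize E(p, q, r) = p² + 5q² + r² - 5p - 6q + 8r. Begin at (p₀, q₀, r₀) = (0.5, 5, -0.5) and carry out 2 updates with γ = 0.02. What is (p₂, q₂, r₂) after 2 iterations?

(0.6568, 3.416, -0.7744)

∇E = (2p - 5, 10q - 6, 2r + 8)
Step 1: at (0.5, 5, -0.5), ∇E = (-4, 44, 7) → (0.5, 5, -0.5) − 0.02·(-4, 44, 7) = (0.58, 4.12, -0.64)
Step 2: at (0.58, 4.12, -0.64), ∇E = (-3.84, 35.2, 6.72) → (0.58, 4.12, -0.64) − 0.02·(-3.84, 35.2, 6.72) = (0.6568, 3.416, -0.7744)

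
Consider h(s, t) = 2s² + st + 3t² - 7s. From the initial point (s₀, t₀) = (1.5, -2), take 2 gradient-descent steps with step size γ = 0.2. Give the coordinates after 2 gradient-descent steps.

(1.8, -0.44)

∇h = (4s + t - 7, s + 6t)
(s₁, t₁) = (1.5, -2) − 0.2·(-3, -10.5) = (2.1, 0.1)
(s₂, t₂) = (2.1, 0.1) − 0.2·(1.5, 2.7) = (1.8, -0.44)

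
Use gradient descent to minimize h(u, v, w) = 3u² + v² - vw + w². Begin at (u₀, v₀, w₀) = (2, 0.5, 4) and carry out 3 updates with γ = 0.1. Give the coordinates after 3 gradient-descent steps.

(0.128, 1.04, 2.2405)

∇h = (6u, 2v - w, -v + 2w)
Step 1: at (2, 0.5, 4), ∇h = (12, -3, 7.5) → (2, 0.5, 4) − 0.1·(12, -3, 7.5) = (0.8, 0.8, 3.25)
Step 2: at (0.8, 0.8, 3.25), ∇h = (4.8, -1.65, 5.7) → (0.8, 0.8, 3.25) − 0.1·(4.8, -1.65, 5.7) = (0.32, 0.965, 2.68)
Step 3: at (0.32, 0.965, 2.68), ∇h = (1.92, -0.75, 4.395) → (0.32, 0.965, 2.68) − 0.1·(1.92, -0.75, 4.395) = (0.128, 1.04, 2.2405)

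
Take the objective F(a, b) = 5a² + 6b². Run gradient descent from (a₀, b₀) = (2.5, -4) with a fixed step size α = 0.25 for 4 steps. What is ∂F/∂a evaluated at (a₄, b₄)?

∇F = (10a, 12b)
Step 1: at (2.5, -4), ∇F = (25, -48) → (2.5, -4) − 0.25·(25, -48) = (-3.75, 8)
Step 2: at (-3.75, 8), ∇F = (-37.5, 96) → (-3.75, 8) − 0.25·(-37.5, 96) = (5.625, -16)
Step 3: at (5.625, -16), ∇F = (56.25, -192) → (5.625, -16) − 0.25·(56.25, -192) = (-8.4375, 32)
Step 4: at (-8.4375, 32), ∇F = (-84.375, 384) → (-8.4375, 32) − 0.25·(-84.375, 384) = (12.65625, -64)
∂F/∂a at (12.65625, -64) = 126.5625

126.5625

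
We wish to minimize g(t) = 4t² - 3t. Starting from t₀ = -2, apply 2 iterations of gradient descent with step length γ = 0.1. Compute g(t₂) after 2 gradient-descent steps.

-0.5264

g′(t) = 8t - 3
Step 1: g′(-2) = -19; t₁ = -2 − 0.1·(-19) = -0.1
Step 2: g′(-0.1) = -3.8; t₂ = -0.1 − 0.1·(-3.8) = 0.28
g(0.28) = -0.5264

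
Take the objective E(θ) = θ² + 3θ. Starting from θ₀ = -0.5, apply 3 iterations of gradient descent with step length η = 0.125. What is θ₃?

-1.078125

E′(θ) = 2θ + 3
θ₁ = -0.5 − 0.125·2 = -0.75
θ₂ = -0.75 − 0.125·1.5 = -0.9375
θ₃ = -0.9375 − 0.125·1.125 = -1.078125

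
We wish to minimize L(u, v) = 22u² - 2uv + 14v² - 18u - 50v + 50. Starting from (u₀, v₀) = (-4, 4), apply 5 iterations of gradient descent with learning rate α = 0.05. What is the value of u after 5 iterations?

12.76891

∇L = (44u - 2v - 18, -2u + 28v - 50)
(u₁, v₁) = (-4, 4) − 0.05·(-202, 70) = (6.1, 0.5)
(u₂, v₂) = (6.1, 0.5) − 0.05·(249.4, -48.2) = (-6.37, 2.91)
(u₃, v₃) = (-6.37, 2.91) − 0.05·(-304.1, 44.22) = (8.835, 0.699)
(u₄, v₄) = (8.835, 0.699) − 0.05·(369.342, -48.098) = (-9.6321, 3.1039)
(u₅, v₅) = (-9.6321, 3.1039) − 0.05·(-448.0202, 56.1734) = (12.76891, 0.29523)
u = 12.76891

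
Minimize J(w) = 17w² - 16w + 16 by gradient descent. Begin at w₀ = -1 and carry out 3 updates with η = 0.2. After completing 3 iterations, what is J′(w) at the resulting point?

J′(w) = 34w - 16
w₁ = -1 − 0.2·(-50) = 9
w₂ = 9 − 0.2·290 = -49
w₃ = -49 − 0.2·(-1682) = 287.4
J′(w) at (287.4) = 9755.6

9755.6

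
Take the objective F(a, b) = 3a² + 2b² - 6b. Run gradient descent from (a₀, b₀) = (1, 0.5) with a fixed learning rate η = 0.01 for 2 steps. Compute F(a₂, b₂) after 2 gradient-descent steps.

-0.45906

∇F = (6a, 4b - 6)
(a₁, b₁) = (1, 0.5) − 0.01·(6, -4) = (0.94, 0.54)
(a₂, b₂) = (0.94, 0.54) − 0.01·(5.64, -3.84) = (0.8836, 0.5784)
F(0.8836, 0.5784) = -0.45906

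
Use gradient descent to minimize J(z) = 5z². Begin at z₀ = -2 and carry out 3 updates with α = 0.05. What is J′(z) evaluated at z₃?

-2.5

J′(z) = 10z
Step 1: J′(-2) = -20; z₁ = -2 − 0.05·(-20) = -1
Step 2: J′(-1) = -10; z₂ = -1 − 0.05·(-10) = -0.5
Step 3: J′(-0.5) = -5; z₃ = -0.5 − 0.05·(-5) = -0.25
J′(z) at (-0.25) = -2.5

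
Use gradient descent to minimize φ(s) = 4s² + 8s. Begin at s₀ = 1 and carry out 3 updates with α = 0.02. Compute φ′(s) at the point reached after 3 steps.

9.483264

φ′(s) = 8s + 8
Step 1: φ′(1) = 16; s₁ = 1 − 0.02·16 = 0.68
Step 2: φ′(0.68) = 13.44; s₂ = 0.68 − 0.02·13.44 = 0.4112
Step 3: φ′(0.4112) = 11.2896; s₃ = 0.4112 − 0.02·11.2896 = 0.185408
φ′(s) at (0.185408) = 9.483264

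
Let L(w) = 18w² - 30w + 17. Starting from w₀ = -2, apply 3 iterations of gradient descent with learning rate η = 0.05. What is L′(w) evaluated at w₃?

L′(w) = 36w - 30
Step 1: L′(-2) = -102; w₁ = -2 − 0.05·(-102) = 3.1
Step 2: L′(3.1) = 81.6; w₂ = 3.1 − 0.05·81.6 = -0.98
Step 3: L′(-0.98) = -65.28; w₃ = -0.98 − 0.05·(-65.28) = 2.284
L′(w) at (2.284) = 52.224

52.224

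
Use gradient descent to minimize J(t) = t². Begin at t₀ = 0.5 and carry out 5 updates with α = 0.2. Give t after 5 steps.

0.03888

J′(t) = 2t
t₁ = 0.5 − 0.2·1 = 0.3
t₂ = 0.3 − 0.2·0.6 = 0.18
t₃ = 0.18 − 0.2·0.36 = 0.108
t₄ = 0.108 − 0.2·0.216 = 0.0648
t₅ = 0.0648 − 0.2·0.1296 = 0.03888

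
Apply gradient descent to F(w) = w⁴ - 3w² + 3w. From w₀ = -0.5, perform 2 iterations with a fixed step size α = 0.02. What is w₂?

F′(w) = 4w³ - 6w + 3
Step 1: F′(-0.5) = 5.5; w₁ = -0.5 − 0.02·5.5 = -0.61
Step 2: F′(-0.61) = 5.752076; w₂ = -0.61 − 0.02·5.752076 = -0.72504152

-0.72504152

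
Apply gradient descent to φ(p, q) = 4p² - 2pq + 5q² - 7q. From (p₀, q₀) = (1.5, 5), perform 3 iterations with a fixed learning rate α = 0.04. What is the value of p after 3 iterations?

1.036256

∇φ = (8p - 2q, -2p + 10q - 7)
(p₁, q₁) = (1.5, 5) − 0.04·(2, 40) = (1.42, 3.4)
(p₂, q₂) = (1.42, 3.4) − 0.04·(4.56, 24.16) = (1.2376, 2.4336)
(p₃, q₃) = (1.2376, 2.4336) − 0.04·(5.0336, 14.8608) = (1.036256, 1.839168)
p = 1.036256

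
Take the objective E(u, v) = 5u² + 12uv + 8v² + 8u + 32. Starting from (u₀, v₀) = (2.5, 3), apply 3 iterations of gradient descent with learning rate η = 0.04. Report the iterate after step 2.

(-0.4184, 0.0816)

∇E = (10u + 12v + 8, 12u + 16v)
(u₁, v₁) = (2.5, 3) − 0.04·(69, 78) = (-0.26, -0.12)
(u₂, v₂) = (-0.26, -0.12) − 0.04·(3.96, -5.04) = (-0.4184, 0.0816)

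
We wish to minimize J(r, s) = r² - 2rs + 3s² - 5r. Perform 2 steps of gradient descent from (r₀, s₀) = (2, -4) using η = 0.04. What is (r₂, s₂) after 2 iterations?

∇J = (2r - 2s - 5, -2r + 6s)
(r₁, s₁) = (2, -4) − 0.04·(7, -28) = (1.72, -2.88)
(r₂, s₂) = (1.72, -2.88) − 0.04·(4.2, -20.72) = (1.552, -2.0512)

(1.552, -2.0512)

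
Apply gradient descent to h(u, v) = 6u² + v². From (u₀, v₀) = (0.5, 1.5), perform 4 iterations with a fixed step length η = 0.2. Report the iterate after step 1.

(-0.7, 0.9)

∇h = (12u, 2v)
(u₁, v₁) = (0.5, 1.5) − 0.2·(6, 3) = (-0.7, 0.9)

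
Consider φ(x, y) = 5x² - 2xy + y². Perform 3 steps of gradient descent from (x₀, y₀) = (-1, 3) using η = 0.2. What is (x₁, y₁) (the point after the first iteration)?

∇φ = (10x - 2y, -2x + 2y)
(x₁, y₁) = (-1, 3) − 0.2·(-16, 8) = (2.2, 1.4)

(2.2, 1.4)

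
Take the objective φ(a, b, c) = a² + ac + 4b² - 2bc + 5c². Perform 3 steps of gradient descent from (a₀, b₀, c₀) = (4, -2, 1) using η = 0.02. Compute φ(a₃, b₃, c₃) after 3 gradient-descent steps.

18.393309739584

∇φ = (2a + c, 8b - 2c, a - 2b + 10c)
(a₁, b₁, c₁) = (4, -2, 1) − 0.02·(9, -18, 18) = (3.82, -1.64, 0.64)
(a₂, b₂, c₂) = (3.82, -1.64, 0.64) − 0.02·(8.28, -14.4, 13.5) = (3.6544, -1.352, 0.37)
(a₃, b₃, c₃) = (3.6544, -1.352, 0.37) − 0.02·(7.6788, -11.556, 10.0584) = (3.500824, -1.12088, 0.168832)
φ(3.500824, -1.12088, 0.168832) = 18.393309739584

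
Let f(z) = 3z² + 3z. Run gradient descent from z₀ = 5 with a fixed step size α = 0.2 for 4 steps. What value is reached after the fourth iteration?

f′(z) = 6z + 3
z₁ = 5 − 0.2·33 = -1.6
z₂ = -1.6 − 0.2·(-6.6) = -0.28
z₃ = -0.28 − 0.2·1.32 = -0.544
z₄ = -0.544 − 0.2·(-0.264) = -0.4912

-0.4912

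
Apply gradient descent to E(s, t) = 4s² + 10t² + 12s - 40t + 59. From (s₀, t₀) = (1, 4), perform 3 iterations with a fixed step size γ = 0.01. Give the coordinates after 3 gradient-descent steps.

(0.44672, 3.024)

∇E = (8s + 12, 20t - 40)
(s₁, t₁) = (1, 4) − 0.01·(20, 40) = (0.8, 3.6)
(s₂, t₂) = (0.8, 3.6) − 0.01·(18.4, 32) = (0.616, 3.28)
(s₃, t₃) = (0.616, 3.28) − 0.01·(16.928, 25.6) = (0.44672, 3.024)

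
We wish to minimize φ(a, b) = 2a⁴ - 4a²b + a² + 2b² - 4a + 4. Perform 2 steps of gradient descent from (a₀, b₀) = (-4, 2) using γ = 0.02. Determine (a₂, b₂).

∇φ = (8a³ - 8ab + 2a - 4, -4a² + 4b)
(a₁, b₁) = (-4, 2) − 0.02·(-460, -56) = (5.2, 3.12)
(a₂, b₂) = (5.2, 3.12) − 0.02·(1001.472, -95.68) = (-14.82944, 5.0336)

(-14.82944, 5.0336)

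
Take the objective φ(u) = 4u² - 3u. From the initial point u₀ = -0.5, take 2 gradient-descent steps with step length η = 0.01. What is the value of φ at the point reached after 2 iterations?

φ′(u) = 8u - 3
Step 1: φ′(-0.5) = -7; u₁ = -0.5 − 0.01·(-7) = -0.43
Step 2: φ′(-0.43) = -6.44; u₂ = -0.43 − 0.01·(-6.44) = -0.3656
φ(-0.3656) = 1.63145344

1.63145344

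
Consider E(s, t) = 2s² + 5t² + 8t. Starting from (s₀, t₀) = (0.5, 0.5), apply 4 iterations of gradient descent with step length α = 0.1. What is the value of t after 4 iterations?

-0.8

∇E = (4s, 10t + 8)
Step 1: at (0.5, 0.5), ∇E = (2, 13) → (0.5, 0.5) − 0.1·(2, 13) = (0.3, -0.8)
Step 2: at (0.3, -0.8), ∇E = (1.2, 0) → (0.3, -0.8) − 0.1·(1.2, 0) = (0.18, -0.8)
Step 3: at (0.18, -0.8), ∇E = (0.72, 0) → (0.18, -0.8) − 0.1·(0.72, 0) = (0.108, -0.8)
Step 4: at (0.108, -0.8), ∇E = (0.432, 0) → (0.108, -0.8) − 0.1·(0.432, 0) = (0.0648, -0.8)
t = -0.8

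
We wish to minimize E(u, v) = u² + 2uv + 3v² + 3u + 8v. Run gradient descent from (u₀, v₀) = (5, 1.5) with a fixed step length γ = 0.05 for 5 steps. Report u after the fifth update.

2.56042

∇E = (2u + 2v + 3, 2u + 6v + 8)
(u₁, v₁) = (5, 1.5) − 0.05·(16, 27) = (4.2, 0.15)
(u₂, v₂) = (4.2, 0.15) − 0.05·(11.7, 17.3) = (3.615, -0.715)
(u₃, v₃) = (3.615, -0.715) − 0.05·(8.8, 10.94) = (3.175, -1.262)
(u₄, v₄) = (3.175, -1.262) − 0.05·(6.826, 6.778) = (2.8337, -1.6009)
(u₅, v₅) = (2.8337, -1.6009) − 0.05·(5.4656, 4.062) = (2.56042, -1.804)
u = 2.56042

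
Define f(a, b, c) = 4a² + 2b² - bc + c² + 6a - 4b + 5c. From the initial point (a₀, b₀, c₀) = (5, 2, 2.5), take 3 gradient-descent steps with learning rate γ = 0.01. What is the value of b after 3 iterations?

∇f = (8a + 6, 4b - c - 4, -b + 2c + 5)
(a₁, b₁, c₁) = (5, 2, 2.5) − 0.01·(46, 1.5, 8) = (4.54, 1.985, 2.42)
(a₂, b₂, c₂) = (4.54, 1.985, 2.42) − 0.01·(42.32, 1.52, 7.855) = (4.1168, 1.9698, 2.34145)
(a₃, b₃, c₃) = (4.1168, 1.9698, 2.34145) − 0.01·(38.9344, 1.53775, 7.7131) = (3.727456, 1.9544225, 2.264319)
b = 1.9544225

1.9544225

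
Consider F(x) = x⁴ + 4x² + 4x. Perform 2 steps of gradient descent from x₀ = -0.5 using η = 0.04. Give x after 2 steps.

F′(x) = 4x³ + 8x + 4
x₁ = -0.5 − 0.04·(-0.5) = -0.48
x₂ = -0.48 − 0.04·(-0.282368) = -0.46870528

-0.46870528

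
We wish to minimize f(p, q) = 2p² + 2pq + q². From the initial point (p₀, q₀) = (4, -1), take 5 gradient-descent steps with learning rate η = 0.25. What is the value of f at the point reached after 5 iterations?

∇f = (4p + 2q, 2p + 2q)
Step 1: at (4, -1), ∇f = (14, 6) → (4, -1) − 0.25·(14, 6) = (0.5, -2.5)
Step 2: at (0.5, -2.5), ∇f = (-3, -4) → (0.5, -2.5) − 0.25·(-3, -4) = (1.25, -1.5)
Step 3: at (1.25, -1.5), ∇f = (2, -0.5) → (1.25, -1.5) − 0.25·(2, -0.5) = (0.75, -1.375)
Step 4: at (0.75, -1.375), ∇f = (0.25, -1.25) → (0.75, -1.375) − 0.25·(0.25, -1.25) = (0.6875, -1.0625)
Step 5: at (0.6875, -1.0625), ∇f = (0.625, -0.75) → (0.6875, -1.0625) − 0.25·(0.625, -0.75) = (0.53125, -0.875)
f(0.53125, -0.875) = 0.400390625

0.400390625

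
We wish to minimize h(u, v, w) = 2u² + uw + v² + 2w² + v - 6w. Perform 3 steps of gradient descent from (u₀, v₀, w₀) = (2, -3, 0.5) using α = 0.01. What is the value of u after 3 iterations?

1.7544715

∇h = (4u + w, 2v + 1, u + 4w - 6)
Step 1: at (2, -3, 0.5), ∇h = (8.5, -5, -2) → (2, -3, 0.5) − 0.01·(8.5, -5, -2) = (1.915, -2.95, 0.52)
Step 2: at (1.915, -2.95, 0.52), ∇h = (8.18, -4.9, -2.005) → (1.915, -2.95, 0.52) − 0.01·(8.18, -4.9, -2.005) = (1.8332, -2.901, 0.54005)
Step 3: at (1.8332, -2.901, 0.54005), ∇h = (7.87285, -4.802, -2.0066) → (1.8332, -2.901, 0.54005) − 0.01·(7.87285, -4.802, -2.0066) = (1.7544715, -2.85298, 0.560116)
u = 1.7544715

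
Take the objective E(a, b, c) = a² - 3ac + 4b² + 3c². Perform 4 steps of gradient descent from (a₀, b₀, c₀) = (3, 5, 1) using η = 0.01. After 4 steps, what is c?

∇E = (2a - 3c, 8b, -3a + 6c)
Step 1: at (3, 5, 1), ∇E = (3, 40, -3) → (3, 5, 1) − 0.01·(3, 40, -3) = (2.97, 4.6, 1.03)
Step 2: at (2.97, 4.6, 1.03), ∇E = (2.85, 36.8, -2.73) → (2.97, 4.6, 1.03) − 0.01·(2.85, 36.8, -2.73) = (2.9415, 4.232, 1.0573)
Step 3: at (2.9415, 4.232, 1.0573), ∇E = (2.7111, 33.856, -2.4807) → (2.9415, 4.232, 1.0573) − 0.01·(2.7111, 33.856, -2.4807) = (2.914389, 3.89344, 1.082107)
Step 4: at (2.914389, 3.89344, 1.082107), ∇E = (2.582457, 31.14752, -2.250525) → (2.914389, 3.89344, 1.082107) − 0.01·(2.582457, 31.14752, -2.250525) = (2.88856443, 3.5819648, 1.10461225)
c = 1.10461225

1.10461225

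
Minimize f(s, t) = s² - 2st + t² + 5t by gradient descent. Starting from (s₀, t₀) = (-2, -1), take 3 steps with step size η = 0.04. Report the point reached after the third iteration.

(-1.841792, -1.758208)

∇f = (2s - 2t, -2s + 2t + 5)
Step 1: at (-2, -1), ∇f = (-2, 7) → (-2, -1) − 0.04·(-2, 7) = (-1.92, -1.28)
Step 2: at (-1.92, -1.28), ∇f = (-1.28, 6.28) → (-1.92, -1.28) − 0.04·(-1.28, 6.28) = (-1.8688, -1.5312)
Step 3: at (-1.8688, -1.5312), ∇f = (-0.6752, 5.6752) → (-1.8688, -1.5312) − 0.04·(-0.6752, 5.6752) = (-1.841792, -1.758208)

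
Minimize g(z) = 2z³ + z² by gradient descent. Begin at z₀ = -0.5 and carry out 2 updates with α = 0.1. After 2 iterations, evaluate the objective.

g′(z) = 6z² + 2z
Step 1: g′(-0.5) = 0.5; z₁ = -0.5 − 0.1·0.5 = -0.55
Step 2: g′(-0.55) = 0.715; z₂ = -0.55 − 0.1·0.715 = -0.6215
g(-0.6215) = -0.09386172675

-0.09386172675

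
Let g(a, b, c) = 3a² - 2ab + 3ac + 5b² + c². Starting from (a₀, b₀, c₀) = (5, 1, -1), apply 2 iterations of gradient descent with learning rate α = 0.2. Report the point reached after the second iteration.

(2.56, -1, -2.16)

∇g = (6a - 2b + 3c, -2a + 10b, 3a + 2c)
Step 1: at (5, 1, -1), ∇g = (25, 0, 13) → (5, 1, -1) − 0.2·(25, 0, 13) = (0, 1, -3.6)
Step 2: at (0, 1, -3.6), ∇g = (-12.8, 10, -7.2) → (0, 1, -3.6) − 0.2·(-12.8, 10, -7.2) = (2.56, -1, -2.16)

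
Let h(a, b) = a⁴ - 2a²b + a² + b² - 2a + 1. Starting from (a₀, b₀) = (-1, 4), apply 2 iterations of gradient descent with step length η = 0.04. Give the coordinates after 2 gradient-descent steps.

(-1.56051712, 3.598592)

∇h = (4a³ - 4ab + 2a - 2, -2a² + 2b)
(a₁, b₁) = (-1, 4) − 0.04·(8, 6) = (-1.32, 3.76)
(a₂, b₂) = (-1.32, 3.76) − 0.04·(6.012928, 4.0352) = (-1.56051712, 3.598592)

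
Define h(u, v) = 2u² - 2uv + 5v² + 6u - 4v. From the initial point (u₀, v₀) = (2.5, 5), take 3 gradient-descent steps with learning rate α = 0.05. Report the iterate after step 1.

(2.2, 2.95)

∇h = (4u - 2v + 6, -2u + 10v - 4)
(u₁, v₁) = (2.5, 5) − 0.05·(6, 41) = (2.2, 2.95)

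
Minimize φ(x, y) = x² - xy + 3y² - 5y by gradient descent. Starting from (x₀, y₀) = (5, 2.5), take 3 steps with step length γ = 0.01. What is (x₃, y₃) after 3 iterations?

(4.7780025, 2.356625)

∇φ = (2x - y, -x + 6y - 5)
Step 1: at (5, 2.5), ∇φ = (7.5, 5) → (5, 2.5) − 0.01·(7.5, 5) = (4.925, 2.45)
Step 2: at (4.925, 2.45), ∇φ = (7.4, 4.775) → (4.925, 2.45) − 0.01·(7.4, 4.775) = (4.851, 2.40225)
Step 3: at (4.851, 2.40225), ∇φ = (7.29975, 4.5625) → (4.851, 2.40225) − 0.01·(7.29975, 4.5625) = (4.7780025, 2.356625)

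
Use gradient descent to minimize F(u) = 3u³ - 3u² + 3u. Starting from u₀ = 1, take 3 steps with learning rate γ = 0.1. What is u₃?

-0.0209744

F′(u) = 9u² - 6u + 3
Step 1: F′(1) = 6; u₁ = 1 − 0.1·6 = 0.4
Step 2: F′(0.4) = 2.04; u₂ = 0.4 − 0.1·2.04 = 0.196
Step 3: F′(0.196) = 2.169744; u₃ = 0.196 − 0.1·2.169744 = -0.0209744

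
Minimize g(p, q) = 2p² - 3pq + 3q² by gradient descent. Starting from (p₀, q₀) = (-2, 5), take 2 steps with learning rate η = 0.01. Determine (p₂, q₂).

∇g = (4p - 3q, -3p + 6q)
(p₁, q₁) = (-2, 5) − 0.01·(-23, 36) = (-1.77, 4.64)
(p₂, q₂) = (-1.77, 4.64) − 0.01·(-21, 33.15) = (-1.56, 4.3085)

(-1.56, 4.3085)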